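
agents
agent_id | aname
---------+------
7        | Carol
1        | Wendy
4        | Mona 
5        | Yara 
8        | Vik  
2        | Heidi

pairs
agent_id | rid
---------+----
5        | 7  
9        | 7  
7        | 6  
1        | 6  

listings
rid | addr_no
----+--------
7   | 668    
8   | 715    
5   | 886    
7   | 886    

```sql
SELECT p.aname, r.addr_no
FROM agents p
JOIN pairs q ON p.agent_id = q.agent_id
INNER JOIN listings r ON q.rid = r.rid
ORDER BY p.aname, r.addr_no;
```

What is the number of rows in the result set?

2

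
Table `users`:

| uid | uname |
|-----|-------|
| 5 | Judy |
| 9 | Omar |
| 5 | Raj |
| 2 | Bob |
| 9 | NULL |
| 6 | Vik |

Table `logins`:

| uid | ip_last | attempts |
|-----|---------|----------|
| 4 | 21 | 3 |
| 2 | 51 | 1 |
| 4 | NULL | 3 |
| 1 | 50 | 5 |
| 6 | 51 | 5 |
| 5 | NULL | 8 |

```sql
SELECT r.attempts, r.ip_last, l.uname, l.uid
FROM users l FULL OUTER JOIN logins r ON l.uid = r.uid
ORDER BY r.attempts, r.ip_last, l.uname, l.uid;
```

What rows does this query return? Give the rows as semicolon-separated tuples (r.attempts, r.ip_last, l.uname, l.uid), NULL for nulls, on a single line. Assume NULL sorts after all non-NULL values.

(1, 51, Bob, 2); (3, 21, NULL, NULL); (3, NULL, NULL, NULL); (5, 50, NULL, NULL); (5, 51, Vik, 6); (8, NULL, Judy, 5); (8, NULL, Raj, 5); (NULL, NULL, Omar, 9); (NULL, NULL, NULL, 9)

FULL OUTER JOIN keeps every row from both sides; unmatched rows get NULL for the other side's columns.
Matching on l.uid = r.uid.
Matched pairs: 4; unmatched l rows kept: 2; unmatched r rows kept: 3.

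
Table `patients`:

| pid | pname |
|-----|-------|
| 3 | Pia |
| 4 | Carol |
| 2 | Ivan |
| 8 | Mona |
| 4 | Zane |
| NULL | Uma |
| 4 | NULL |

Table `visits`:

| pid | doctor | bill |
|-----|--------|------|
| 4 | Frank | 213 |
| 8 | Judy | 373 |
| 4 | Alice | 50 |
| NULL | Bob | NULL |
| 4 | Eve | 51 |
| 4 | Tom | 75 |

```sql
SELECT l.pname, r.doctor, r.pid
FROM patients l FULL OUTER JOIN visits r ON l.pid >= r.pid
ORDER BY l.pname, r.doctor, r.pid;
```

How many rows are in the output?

21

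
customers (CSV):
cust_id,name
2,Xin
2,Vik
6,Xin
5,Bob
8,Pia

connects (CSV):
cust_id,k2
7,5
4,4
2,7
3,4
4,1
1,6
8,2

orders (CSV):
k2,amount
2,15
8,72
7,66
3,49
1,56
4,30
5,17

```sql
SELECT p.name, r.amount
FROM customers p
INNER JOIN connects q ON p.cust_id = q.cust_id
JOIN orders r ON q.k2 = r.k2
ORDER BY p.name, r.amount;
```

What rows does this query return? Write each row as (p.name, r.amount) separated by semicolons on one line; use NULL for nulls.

Joins associate left-to-right: customers INNER JOIN connects on cust_id gives 3 intermediate row(s).
Then INNER JOIN `orders r` on k2: keep only rows whose q.k2 appears in r.

(Pia, 15); (Vik, 66); (Xin, 66)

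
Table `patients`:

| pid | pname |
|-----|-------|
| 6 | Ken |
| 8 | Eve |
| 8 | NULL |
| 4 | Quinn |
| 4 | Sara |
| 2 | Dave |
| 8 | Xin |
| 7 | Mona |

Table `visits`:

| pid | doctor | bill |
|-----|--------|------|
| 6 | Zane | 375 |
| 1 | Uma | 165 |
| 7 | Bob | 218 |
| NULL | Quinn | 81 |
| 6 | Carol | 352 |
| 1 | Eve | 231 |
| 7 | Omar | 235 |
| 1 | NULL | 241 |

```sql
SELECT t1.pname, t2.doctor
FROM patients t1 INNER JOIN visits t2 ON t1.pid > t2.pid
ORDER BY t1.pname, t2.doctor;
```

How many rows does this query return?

INNER JOIN keeps only pairs where the ON condition holds.
Matching on t1.pid > t2.pid. A NULL in a compared column never satisfies the condition.
- t1[0] pid=6 → 3 match(es) in t2 → 3 row(s).
- t1[1] pid=8 → 7 match(es) in t2 → 7 row(s).
- t1[2] pid=8 → 7 match(es) in t2 → 7 row(s).
- t1[3] pid=4 → 3 match(es) in t2 → 3 row(s).
- t1[4] pid=4 → 3 match(es) in t2 → 3 row(s).
- t1[5] pid=2 → 3 match(es) in t2 → 3 row(s).
- t1[6] pid=8 → 7 match(es) in t2 → 7 row(s).
- t1[7] pid=7 → 5 match(es) in t2 → 5 row(s).
Total: 38 rows.

38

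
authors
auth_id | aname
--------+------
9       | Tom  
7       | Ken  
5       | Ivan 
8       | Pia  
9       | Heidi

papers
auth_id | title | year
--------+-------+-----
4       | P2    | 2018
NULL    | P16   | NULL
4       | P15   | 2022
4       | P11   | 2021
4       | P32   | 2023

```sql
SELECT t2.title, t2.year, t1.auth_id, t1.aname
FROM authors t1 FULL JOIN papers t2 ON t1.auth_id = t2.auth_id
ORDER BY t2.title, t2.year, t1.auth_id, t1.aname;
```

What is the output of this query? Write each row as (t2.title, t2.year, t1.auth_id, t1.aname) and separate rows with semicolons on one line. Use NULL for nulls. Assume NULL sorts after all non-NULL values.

FULL OUTER JOIN keeps every row from both sides; unmatched rows get NULL for the other side's columns.
Matching on t1.auth_id = t2.auth_id. A NULL in a compared column never satisfies the condition.
- t1[0] auth_id=9 → no match; kept with NULLs on the t2 side.
- t1[1] auth_id=7 → no match; kept with NULLs on the t2 side.
- t1[2] auth_id=5 → no match; kept with NULLs on the t2 side.
- t1[3] auth_id=8 → no match; kept with NULLs on the t2 side.
- t1[4] auth_id=9 → no match; kept with NULLs on the t2 side.
- 5 t2 row(s) had no t1 match → kept, t1 columns NULL.
After projecting and ordering:
t2.title | t2.year | t1.auth_id | t1.aname
P11 | 2021 | NULL | NULL
P15 | 2022 | NULL | NULL
P16 | NULL | NULL | NULL
P2 | 2018 | NULL | NULL
P32 | 2023 | NULL | NULL
NULL | NULL | 5 | Ivan
NULL | NULL | 7 | Ken
NULL | NULL | 8 | Pia
NULL | NULL | 9 | Heidi
NULL | NULL | 9 | Tom

(P11, 2021, NULL, NULL); (P15, 2022, NULL, NULL); (P16, NULL, NULL, NULL); (P2, 2018, NULL, NULL); (P32, 2023, NULL, NULL); (NULL, NULL, 5, Ivan); (NULL, NULL, 7, Ken); (NULL, NULL, 8, Pia); (NULL, NULL, 9, Heidi); (NULL, NULL, 9, Tom)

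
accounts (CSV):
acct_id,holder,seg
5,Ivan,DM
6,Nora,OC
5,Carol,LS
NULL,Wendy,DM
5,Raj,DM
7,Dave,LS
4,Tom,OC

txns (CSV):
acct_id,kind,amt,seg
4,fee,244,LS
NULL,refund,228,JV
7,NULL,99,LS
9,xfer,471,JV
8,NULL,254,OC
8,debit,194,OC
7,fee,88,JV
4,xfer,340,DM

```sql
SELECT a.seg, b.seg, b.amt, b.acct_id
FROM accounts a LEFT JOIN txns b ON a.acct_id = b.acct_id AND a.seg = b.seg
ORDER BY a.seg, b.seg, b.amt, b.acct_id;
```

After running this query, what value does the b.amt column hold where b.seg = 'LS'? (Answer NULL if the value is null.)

LEFT JOIN keeps every row from `accounts`; unmatched rows get NULL for `txns`'s columns.
Matching on a.acct_id = b.acct_id AND a.seg = b.seg. A NULL in a compared column never satisfies the condition.
Matched pairs: 1; unmatched a rows kept: 6.

99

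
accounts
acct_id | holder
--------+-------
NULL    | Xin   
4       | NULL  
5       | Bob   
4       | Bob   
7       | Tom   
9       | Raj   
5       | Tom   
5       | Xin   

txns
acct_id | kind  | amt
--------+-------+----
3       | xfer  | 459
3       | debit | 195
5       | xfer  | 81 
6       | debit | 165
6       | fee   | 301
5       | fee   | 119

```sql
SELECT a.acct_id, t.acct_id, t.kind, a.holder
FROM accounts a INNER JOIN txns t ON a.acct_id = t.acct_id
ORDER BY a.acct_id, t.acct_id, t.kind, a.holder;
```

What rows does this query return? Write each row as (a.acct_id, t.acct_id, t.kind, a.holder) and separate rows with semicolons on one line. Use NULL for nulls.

INNER JOIN keeps only pairs where the ON condition holds.
Matching on a.acct_id = t.acct_id. A NULL in a compared column never satisfies the condition.
- acct_id=NULL: no matching t row, dropped.
- acct_id=4: no matching t row, dropped.
- acct_id=5: 2 matching t row(s), so 2 row(s) emitted.
- acct_id=4: no matching t row, dropped.
- acct_id=7: no matching t row, dropped.
- acct_id=9: no matching t row, dropped.
- acct_id=5: 2 matching t row(s), so 2 row(s) emitted.
- acct_id=5: 2 matching t row(s), so 2 row(s) emitted.
After projecting and ordering:
a.acct_id | t.acct_id | t.kind | a.holder
5 | 5 | fee | Bob
5 | 5 | fee | Tom
5 | 5 | fee | Xin
5 | 5 | xfer | Bob
5 | 5 | xfer | Tom
5 | 5 | xfer | Xin

(5, 5, fee, Bob); (5, 5, fee, Tom); (5, 5, fee, Xin); (5, 5, xfer, Bob); (5, 5, xfer, Tom); (5, 5, xfer, Xin)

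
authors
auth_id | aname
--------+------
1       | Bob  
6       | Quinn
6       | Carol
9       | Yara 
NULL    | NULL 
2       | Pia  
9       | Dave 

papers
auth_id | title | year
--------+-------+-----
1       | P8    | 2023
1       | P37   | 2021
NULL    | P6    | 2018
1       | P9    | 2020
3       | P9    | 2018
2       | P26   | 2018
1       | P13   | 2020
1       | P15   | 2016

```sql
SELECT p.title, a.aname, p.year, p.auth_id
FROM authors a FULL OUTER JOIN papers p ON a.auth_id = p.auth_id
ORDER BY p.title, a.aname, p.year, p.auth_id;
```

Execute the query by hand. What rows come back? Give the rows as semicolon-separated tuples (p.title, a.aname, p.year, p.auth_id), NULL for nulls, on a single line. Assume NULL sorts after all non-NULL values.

FULL OUTER JOIN keeps every row from both sides; unmatched rows get NULL for the other side's columns.
Matching on a.auth_id = p.auth_id. A NULL in a compared column never satisfies the condition.
- a row (auth_id=1): matches 5 p row(s) → 5 output row(s).
- a row (auth_id=6): no match → kept, p columns NULL.
- a row (auth_id=6): no match → kept, p columns NULL.
- a row (auth_id=9): no match → kept, p columns NULL.
- a row (auth_id=NULL): no match → kept, p columns NULL.
- a row (auth_id=2): matches 1 p row(s) → 1 output row(s).
- a row (auth_id=9): no match → kept, p columns NULL.
- plus 2 unmatched p row(s), each kept with NULL a columns.

(P13, Bob, 2020, 1); (P15, Bob, 2016, 1); (P26, Pia, 2018, 2); (P37, Bob, 2021, 1); (P6, NULL, 2018, NULL); (P8, Bob, 2023, 1); (P9, Bob, 2020, 1); (P9, NULL, 2018, 3); (NULL, Carol, NULL, NULL); (NULL, Dave, NULL, NULL); (NULL, Quinn, NULL, NULL); (NULL, Yara, NULL, NULL); (NULL, NULL, NULL, NULL)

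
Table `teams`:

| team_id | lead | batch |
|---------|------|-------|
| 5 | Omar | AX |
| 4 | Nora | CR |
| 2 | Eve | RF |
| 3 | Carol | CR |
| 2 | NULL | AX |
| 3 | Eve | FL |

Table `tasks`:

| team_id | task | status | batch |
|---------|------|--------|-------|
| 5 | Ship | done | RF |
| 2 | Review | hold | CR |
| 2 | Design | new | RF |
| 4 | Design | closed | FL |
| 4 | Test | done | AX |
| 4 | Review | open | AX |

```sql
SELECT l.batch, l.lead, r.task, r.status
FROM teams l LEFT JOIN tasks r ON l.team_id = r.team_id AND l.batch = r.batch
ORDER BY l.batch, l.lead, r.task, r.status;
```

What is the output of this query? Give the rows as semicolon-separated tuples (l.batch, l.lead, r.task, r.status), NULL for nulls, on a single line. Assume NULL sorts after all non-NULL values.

(AX, Omar, NULL, NULL); (AX, NULL, NULL, NULL); (CR, Carol, NULL, NULL); (CR, Nora, NULL, NULL); (FL, Eve, NULL, NULL); (RF, Eve, Design, new)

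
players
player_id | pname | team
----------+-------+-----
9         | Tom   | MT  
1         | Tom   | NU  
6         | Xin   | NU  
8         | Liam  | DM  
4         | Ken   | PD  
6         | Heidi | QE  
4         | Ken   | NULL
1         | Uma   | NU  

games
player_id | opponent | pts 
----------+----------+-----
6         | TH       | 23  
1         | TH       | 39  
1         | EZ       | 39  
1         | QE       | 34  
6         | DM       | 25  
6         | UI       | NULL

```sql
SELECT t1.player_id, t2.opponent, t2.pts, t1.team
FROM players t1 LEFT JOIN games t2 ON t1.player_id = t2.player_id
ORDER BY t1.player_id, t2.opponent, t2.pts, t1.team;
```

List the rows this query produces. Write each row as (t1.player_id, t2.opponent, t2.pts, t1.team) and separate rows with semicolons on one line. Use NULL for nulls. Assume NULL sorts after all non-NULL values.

LEFT JOIN keeps every row from `players`; unmatched rows get NULL for `games`'s columns.
Matching on t1.player_id = t2.player_id.
- t1 (player_id=9) has no partner → padded with NULL.
- t1 (player_id=1) pairs with 3 row(s) of t2.
- t1 (player_id=6) pairs with 3 row(s) of t2.
- t1 (player_id=8) has no partner → padded with NULL.
- t1 (player_id=4) has no partner → padded with NULL.
- t1 (player_id=6) pairs with 3 row(s) of t2.
- t1 (player_id=4) has no partner → padded with NULL.
- t1 (player_id=1) pairs with 3 row(s) of t2.

(1, EZ, 39, NU); (1, EZ, 39, NU); (1, QE, 34, NU); (1, QE, 34, NU); (1, TH, 39, NU); (1, TH, 39, NU); (4, NULL, NULL, PD); (4, NULL, NULL, NULL); (6, DM, 25, NU); (6, DM, 25, QE); (6, TH, 23, NU); (6, TH, 23, QE); (6, UI, NULL, NU); (6, UI, NULL, QE); (8, NULL, NULL, DM); (9, NULL, NULL, MT)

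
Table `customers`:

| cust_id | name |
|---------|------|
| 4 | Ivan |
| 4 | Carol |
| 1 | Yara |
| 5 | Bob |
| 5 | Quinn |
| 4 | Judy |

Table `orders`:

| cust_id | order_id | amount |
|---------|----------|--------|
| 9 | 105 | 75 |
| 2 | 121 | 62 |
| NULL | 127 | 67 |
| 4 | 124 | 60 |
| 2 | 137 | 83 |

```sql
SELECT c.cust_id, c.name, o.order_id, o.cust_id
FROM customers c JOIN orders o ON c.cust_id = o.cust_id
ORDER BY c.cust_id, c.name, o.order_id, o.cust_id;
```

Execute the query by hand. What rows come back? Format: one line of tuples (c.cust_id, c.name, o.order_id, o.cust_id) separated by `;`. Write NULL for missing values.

(4, Carol, 124, 4); (4, Ivan, 124, 4); (4, Judy, 124, 4)

INNER JOIN keeps only pairs where the ON condition holds.
Matching on c.cust_id = o.cust_id. A NULL in a compared column never satisfies the condition.
- c (cust_id=4) pairs with 1 row(s) of o.
- c (cust_id=4) pairs with 1 row(s) of o.
- c (cust_id=1) has no partner → excluded.
- c (cust_id=5) has no partner → excluded.
- c (cust_id=5) has no partner → excluded.
- c (cust_id=4) pairs with 1 row(s) of o.
After projecting and ordering:
c.cust_id | c.name | o.order_id | o.cust_id
4 | Carol | 124 | 4
4 | Ivan | 124 | 4
4 | Judy | 124 | 4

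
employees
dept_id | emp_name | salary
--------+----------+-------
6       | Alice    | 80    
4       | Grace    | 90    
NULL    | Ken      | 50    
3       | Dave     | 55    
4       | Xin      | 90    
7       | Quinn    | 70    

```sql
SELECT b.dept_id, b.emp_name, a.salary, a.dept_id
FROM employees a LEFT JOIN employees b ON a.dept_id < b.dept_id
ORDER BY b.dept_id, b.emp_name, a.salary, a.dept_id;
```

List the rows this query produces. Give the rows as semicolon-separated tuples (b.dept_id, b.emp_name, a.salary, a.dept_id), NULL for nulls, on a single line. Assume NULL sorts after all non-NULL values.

LEFT JOIN keeps every row from `employees a`; unmatched rows get NULL for `employees b`'s columns.
Matching on a.dept_id < b.dept_id. A NULL in a compared column never satisfies the condition.
- a[0] dept_id=6 → 1 match(es) in b → 1 row(s).
- a[1] dept_id=4 → 2 match(es) in b → 2 row(s).
- a[2] dept_id=NULL → no match; kept with NULLs on the b side.
- a[3] dept_id=3 → 4 match(es) in b → 4 row(s).
- a[4] dept_id=4 → 2 match(es) in b → 2 row(s).
- a[5] dept_id=7 → no match; kept with NULLs on the b side.

(4, Grace, 55, 3); (4, Xin, 55, 3); (6, Alice, 55, 3); (6, Alice, 90, 4); (6, Alice, 90, 4); (7, Quinn, 55, 3); (7, Quinn, 80, 6); (7, Quinn, 90, 4); (7, Quinn, 90, 4); (NULL, NULL, 50, NULL); (NULL, NULL, 70, 7)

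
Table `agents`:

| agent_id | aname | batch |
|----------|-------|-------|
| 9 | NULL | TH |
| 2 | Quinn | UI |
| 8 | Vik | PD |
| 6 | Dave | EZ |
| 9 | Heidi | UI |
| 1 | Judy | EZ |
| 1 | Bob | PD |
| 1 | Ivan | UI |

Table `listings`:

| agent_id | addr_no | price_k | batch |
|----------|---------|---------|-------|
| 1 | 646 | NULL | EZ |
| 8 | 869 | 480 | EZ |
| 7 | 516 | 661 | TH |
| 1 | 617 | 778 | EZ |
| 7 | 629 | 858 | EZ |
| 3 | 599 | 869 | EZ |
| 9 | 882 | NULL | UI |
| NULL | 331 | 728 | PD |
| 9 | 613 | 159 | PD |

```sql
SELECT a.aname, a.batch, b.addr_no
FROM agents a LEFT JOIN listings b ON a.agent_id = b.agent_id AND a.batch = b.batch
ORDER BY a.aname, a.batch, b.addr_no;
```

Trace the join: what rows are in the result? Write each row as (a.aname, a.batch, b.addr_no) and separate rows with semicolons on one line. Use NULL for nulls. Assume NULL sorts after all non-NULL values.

LEFT JOIN keeps every row from `agents`; unmatched rows get NULL for `listings`'s columns.
Matching on a.agent_id = b.agent_id AND a.batch = b.batch. A NULL in a compared column never satisfies the condition.
Matched pairs: 3; unmatched a rows kept: 6.

(Bob, PD, NULL); (Dave, EZ, NULL); (Heidi, UI, 882); (Ivan, UI, NULL); (Judy, EZ, 617); (Judy, EZ, 646); (Quinn, UI, NULL); (Vik, PD, NULL); (NULL, TH, NULL)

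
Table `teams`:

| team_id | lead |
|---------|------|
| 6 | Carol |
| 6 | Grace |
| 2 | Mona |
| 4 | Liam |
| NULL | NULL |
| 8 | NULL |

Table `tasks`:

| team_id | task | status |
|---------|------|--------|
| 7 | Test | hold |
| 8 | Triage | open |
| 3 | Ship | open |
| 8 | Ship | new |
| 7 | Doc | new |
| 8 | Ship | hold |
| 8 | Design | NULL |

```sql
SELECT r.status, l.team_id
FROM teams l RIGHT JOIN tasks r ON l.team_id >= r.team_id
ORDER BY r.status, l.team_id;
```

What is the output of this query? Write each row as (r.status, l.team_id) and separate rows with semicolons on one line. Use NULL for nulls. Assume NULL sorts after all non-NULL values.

(hold, 8); (hold, 8); (new, 8); (new, 8); (open, 4); (open, 6); (open, 6); (open, 8); (open, 8); (NULL, 8)

RIGHT JOIN keeps every row from `tasks`; unmatched rows get NULL for `teams`'s columns.
Matching on l.team_id >= r.team_id. A NULL in a compared column never satisfies the condition.
- l[0] team_id=6 → 1 match(es) in r → 1 row(s).
- l[1] team_id=6 → 1 match(es) in r → 1 row(s).
- l[2] team_id=2 → no match.
- l[3] team_id=4 → 1 match(es) in r → 1 row(s).
- l[4] team_id=NULL → no match.
- l[5] team_id=8 → 7 match(es) in r → 7 row(s).
- every r row matched at least one l row.
After projecting and ordering:
r.status | l.team_id
hold | 8
hold | 8
new | 8
new | 8
open | 4
open | 6
open | 6
open | 8
open | 8
NULL | 8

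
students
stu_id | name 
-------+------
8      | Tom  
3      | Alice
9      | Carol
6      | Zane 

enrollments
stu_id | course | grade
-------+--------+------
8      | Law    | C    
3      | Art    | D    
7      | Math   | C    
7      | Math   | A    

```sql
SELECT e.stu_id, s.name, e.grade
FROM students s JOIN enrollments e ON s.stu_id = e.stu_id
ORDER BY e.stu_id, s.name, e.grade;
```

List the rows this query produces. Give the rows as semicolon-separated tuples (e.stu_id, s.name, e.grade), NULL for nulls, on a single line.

INNER JOIN keeps only pairs where the ON condition holds.
Matching on s.stu_id = e.stu_id.
- s[0] stu_id=8 → 1 match(es) in e → 1 row(s).
- s[1] stu_id=3 → 1 match(es) in e → 1 row(s).
- s[2] stu_id=9 → no match; dropped.
- s[3] stu_id=6 → no match; dropped.
After projecting and ordering:
e.stu_id | s.name | e.grade
3 | Alice | D
8 | Tom | C

(3, Alice, D); (8, Tom, C)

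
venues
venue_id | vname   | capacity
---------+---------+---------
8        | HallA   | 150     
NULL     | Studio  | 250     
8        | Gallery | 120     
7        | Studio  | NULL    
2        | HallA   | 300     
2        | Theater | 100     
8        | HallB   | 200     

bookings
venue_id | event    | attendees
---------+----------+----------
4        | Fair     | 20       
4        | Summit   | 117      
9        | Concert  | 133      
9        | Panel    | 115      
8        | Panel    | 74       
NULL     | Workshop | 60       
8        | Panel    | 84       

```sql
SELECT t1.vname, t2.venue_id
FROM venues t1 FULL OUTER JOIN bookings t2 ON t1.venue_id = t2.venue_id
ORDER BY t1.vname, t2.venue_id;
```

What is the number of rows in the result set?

15

FULL OUTER JOIN keeps every row from both sides; unmatched rows get NULL for the other side's columns.
Matching on t1.venue_id = t2.venue_id. A NULL in a compared column never satisfies the condition.
Matched pairs: 6; unmatched t1 rows kept: 4; unmatched t2 rows kept: 5.
Total: 6 matched + 9 padded = 15 rows.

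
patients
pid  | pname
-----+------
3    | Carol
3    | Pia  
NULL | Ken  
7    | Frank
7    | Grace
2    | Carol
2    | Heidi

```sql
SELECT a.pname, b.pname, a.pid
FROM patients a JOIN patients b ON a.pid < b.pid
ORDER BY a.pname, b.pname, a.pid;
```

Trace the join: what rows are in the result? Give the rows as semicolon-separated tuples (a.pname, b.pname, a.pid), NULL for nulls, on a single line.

INNER JOIN keeps only pairs where the ON condition holds.
Matching on a.pid < b.pid. A NULL in a compared column never satisfies the condition.
- a row (pid=3): matches 2 b row(s) → 2 output row(s).
- a row (pid=3): matches 2 b row(s) → 2 output row(s).
- a row (pid=NULL): no match → dropped.
- a row (pid=7): no match → dropped.
- a row (pid=7): no match → dropped.
- a row (pid=2): matches 4 b row(s) → 4 output row(s).
- a row (pid=2): matches 4 b row(s) → 4 output row(s).

(Carol, Carol, 2); (Carol, Frank, 2); (Carol, Frank, 3); (Carol, Grace, 2); (Carol, Grace, 3); (Carol, Pia, 2); (Heidi, Carol, 2); (Heidi, Frank, 2); (Heidi, Grace, 2); (Heidi, Pia, 2); (Pia, Frank, 3); (Pia, Grace, 3)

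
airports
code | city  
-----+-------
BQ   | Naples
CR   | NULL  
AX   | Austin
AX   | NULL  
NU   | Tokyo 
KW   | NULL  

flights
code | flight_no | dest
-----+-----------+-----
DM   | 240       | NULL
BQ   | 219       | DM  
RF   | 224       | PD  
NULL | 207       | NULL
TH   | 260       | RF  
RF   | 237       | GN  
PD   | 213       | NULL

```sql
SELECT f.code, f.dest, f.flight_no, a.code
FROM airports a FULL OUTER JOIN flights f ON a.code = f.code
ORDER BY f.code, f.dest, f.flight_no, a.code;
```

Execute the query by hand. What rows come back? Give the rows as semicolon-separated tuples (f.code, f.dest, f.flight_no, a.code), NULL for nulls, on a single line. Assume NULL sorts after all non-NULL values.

(BQ, DM, 219, BQ); (DM, NULL, 240, NULL); (PD, NULL, 213, NULL); (RF, GN, 237, NULL); (RF, PD, 224, NULL); (TH, RF, 260, NULL); (NULL, NULL, 207, NULL); (NULL, NULL, NULL, AX); (NULL, NULL, NULL, AX); (NULL, NULL, NULL, CR); (NULL, NULL, NULL, KW); (NULL, NULL, NULL, NU)

FULL OUTER JOIN keeps every row from both sides; unmatched rows get NULL for the other side's columns.
Matching on a.code = f.code. A NULL in a compared column never satisfies the condition.
Matched pairs: 1; unmatched a rows kept: 5; unmatched f rows kept: 6.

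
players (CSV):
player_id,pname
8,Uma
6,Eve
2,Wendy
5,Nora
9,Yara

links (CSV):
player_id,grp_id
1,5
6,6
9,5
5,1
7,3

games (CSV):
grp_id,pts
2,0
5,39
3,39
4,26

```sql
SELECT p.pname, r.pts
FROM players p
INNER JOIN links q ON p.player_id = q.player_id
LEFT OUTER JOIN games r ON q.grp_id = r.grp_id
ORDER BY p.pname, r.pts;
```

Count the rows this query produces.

Joins associate left-to-right: players INNER JOIN links on player_id gives 3 intermediate row(s).
Then LEFT JOIN `games r` on grp_id: each of those 3 rows is kept; rows whose q.grp_id has no match in r get NULL for r's columns.
Result: 3 row(s).

3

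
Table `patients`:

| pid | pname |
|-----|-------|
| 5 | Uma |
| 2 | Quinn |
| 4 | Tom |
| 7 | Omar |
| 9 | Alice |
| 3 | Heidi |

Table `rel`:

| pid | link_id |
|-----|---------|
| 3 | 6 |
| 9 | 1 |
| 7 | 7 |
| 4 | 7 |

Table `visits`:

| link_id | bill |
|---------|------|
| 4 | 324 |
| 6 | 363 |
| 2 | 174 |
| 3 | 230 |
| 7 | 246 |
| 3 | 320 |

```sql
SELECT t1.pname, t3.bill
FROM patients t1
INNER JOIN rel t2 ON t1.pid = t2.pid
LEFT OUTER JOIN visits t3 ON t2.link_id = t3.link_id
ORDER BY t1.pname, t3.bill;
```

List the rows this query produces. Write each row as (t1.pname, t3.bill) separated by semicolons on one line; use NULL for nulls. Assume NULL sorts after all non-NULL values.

(Alice, NULL); (Heidi, 363); (Omar, 246); (Tom, 246)

Evaluate left to right. First `patients t1 INNER JOIN rel t2` on pid: 4 row(s).
Then LEFT JOIN `visits t3` on link_id: each of those 4 rows is kept; rows whose t2.link_id has no match in t3 get NULL for t3's columns.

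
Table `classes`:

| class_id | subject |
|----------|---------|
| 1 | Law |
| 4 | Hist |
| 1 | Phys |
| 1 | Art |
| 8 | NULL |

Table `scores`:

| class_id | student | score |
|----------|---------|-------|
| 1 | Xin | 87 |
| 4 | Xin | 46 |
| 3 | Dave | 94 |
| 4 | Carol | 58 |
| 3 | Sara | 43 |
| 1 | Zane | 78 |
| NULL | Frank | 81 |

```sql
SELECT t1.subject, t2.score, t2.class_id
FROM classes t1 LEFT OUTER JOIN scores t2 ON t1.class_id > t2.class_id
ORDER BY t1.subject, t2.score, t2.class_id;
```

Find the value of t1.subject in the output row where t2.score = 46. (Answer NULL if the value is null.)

NULL

LEFT JOIN keeps every row from `classes`; unmatched rows get NULL for `scores`'s columns.
Matching on t1.class_id > t2.class_id. A NULL in a compared column never satisfies the condition.
- t1[0] class_id=1 → no match; kept with NULLs on the t2 side.
- t1[1] class_id=4 → 4 match(es) in t2 → 4 row(s).
- t1[2] class_id=1 → no match; kept with NULLs on the t2 side.
- t1[3] class_id=1 → no match; kept with NULLs on the t2 side.
- t1[4] class_id=8 → 6 match(es) in t2 → 6 row(s).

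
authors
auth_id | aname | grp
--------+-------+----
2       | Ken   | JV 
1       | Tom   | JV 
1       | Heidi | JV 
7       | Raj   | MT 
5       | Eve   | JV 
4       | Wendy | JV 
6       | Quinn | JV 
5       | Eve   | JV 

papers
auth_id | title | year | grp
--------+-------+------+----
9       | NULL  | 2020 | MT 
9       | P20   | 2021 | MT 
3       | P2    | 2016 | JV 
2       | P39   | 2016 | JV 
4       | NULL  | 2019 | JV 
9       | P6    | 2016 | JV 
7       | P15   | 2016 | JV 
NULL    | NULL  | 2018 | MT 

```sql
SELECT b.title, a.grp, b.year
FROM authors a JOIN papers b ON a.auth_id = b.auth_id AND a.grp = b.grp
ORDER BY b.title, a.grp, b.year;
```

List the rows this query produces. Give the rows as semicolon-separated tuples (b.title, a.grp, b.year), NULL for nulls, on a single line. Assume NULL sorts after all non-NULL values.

INNER JOIN keeps only pairs where the ON condition holds.
Matching on a.auth_id = b.auth_id AND a.grp = b.grp. A NULL in a compared column never satisfies the condition.
- auth_id=2, grp=JV: 1 matching b row(s), so 1 row(s) emitted.
- auth_id=1, grp=JV: no matching b row, dropped.
- auth_id=1, grp=JV: no matching b row, dropped.
- auth_id=7, grp=MT: no matching b row, dropped.
- auth_id=5, grp=JV: no matching b row, dropped.
- auth_id=4, grp=JV: 1 matching b row(s), so 1 row(s) emitted.
- auth_id=6, grp=JV: no matching b row, dropped.
- auth_id=5, grp=JV: no matching b row, dropped.
After projecting and ordering:
b.title | a.grp | b.year
P39 | JV | 2016
NULL | JV | 2019

(P39, JV, 2016); (NULL, JV, 2019)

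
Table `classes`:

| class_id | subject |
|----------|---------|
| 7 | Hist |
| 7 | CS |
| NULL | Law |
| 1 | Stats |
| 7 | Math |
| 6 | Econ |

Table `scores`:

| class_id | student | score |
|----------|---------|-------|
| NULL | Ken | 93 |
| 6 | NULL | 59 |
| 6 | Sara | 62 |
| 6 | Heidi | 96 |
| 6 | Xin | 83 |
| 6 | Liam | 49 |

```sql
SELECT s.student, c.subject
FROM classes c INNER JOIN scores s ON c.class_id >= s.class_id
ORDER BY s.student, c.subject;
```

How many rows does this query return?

20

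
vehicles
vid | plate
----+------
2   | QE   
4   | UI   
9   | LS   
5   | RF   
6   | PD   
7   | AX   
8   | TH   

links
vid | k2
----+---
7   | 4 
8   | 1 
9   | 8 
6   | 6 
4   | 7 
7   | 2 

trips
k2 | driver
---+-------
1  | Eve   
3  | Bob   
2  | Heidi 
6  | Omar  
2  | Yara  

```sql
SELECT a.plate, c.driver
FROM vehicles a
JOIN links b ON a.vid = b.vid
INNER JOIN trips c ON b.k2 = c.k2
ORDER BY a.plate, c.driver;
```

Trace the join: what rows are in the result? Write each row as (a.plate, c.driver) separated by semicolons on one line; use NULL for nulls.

Joins associate left-to-right: vehicles INNER JOIN links on vid gives 6 intermediate row(s).
Then INNER JOIN `trips c` on k2: keep only rows whose b.k2 appears in c.

(AX, Heidi); (AX, Yara); (PD, Omar); (TH, Eve)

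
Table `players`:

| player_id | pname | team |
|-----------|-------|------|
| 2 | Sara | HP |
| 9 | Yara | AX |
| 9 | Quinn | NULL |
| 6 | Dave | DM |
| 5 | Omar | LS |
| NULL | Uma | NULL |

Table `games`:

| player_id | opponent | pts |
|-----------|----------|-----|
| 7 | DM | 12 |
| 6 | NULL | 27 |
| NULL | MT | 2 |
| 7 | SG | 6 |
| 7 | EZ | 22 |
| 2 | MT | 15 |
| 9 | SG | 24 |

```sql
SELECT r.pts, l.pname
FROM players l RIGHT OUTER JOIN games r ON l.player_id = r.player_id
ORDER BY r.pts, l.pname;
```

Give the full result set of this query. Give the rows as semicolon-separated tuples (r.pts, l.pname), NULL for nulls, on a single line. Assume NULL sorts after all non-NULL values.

(2, NULL); (6, NULL); (12, NULL); (15, Sara); (22, NULL); (24, Quinn); (24, Yara); (27, Dave)

RIGHT JOIN keeps every row from `games`; unmatched rows get NULL for `players`'s columns.
Matching on l.player_id = r.player_id. A NULL in a compared column never satisfies the condition.
- player_id=2: 1 matching r row(s), so 1 row(s) emitted.
- player_id=9: 1 matching r row(s), so 1 row(s) emitted.
- player_id=9: 1 matching r row(s), so 1 row(s) emitted.
- player_id=6: 1 matching r row(s), so 1 row(s) emitted.
- player_id=5: no matching r row.
- player_id=NULL: no matching r row.
- 4 row(s) from r found no l partner → padded with NULL.
After projecting and ordering:
r.pts | l.pname
2 | NULL
6 | NULL
12 | NULL
15 | Sara
22 | NULL
24 | Quinn
24 | Yara
27 | Dave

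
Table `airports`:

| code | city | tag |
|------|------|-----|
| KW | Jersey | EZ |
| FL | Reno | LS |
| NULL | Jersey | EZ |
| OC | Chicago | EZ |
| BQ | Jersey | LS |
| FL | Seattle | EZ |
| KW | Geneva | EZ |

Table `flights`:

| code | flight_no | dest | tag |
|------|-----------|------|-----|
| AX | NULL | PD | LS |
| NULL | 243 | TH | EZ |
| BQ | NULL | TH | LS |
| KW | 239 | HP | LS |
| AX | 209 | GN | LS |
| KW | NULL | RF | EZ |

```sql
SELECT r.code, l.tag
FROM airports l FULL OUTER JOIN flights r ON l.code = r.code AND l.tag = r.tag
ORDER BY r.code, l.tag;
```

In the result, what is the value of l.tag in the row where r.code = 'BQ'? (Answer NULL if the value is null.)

FULL OUTER JOIN keeps every row from both sides; unmatched rows get NULL for the other side's columns.
Matching on l.code = r.code AND l.tag = r.tag. A NULL in a compared column never satisfies the condition.
- l row (code=KW, tag=EZ): matches 1 r row(s) → 1 output row(s).
- l row (code=FL, tag=LS): no match → kept, r columns NULL.
- l row (code=NULL, tag=EZ): no match → kept, r columns NULL.
- l row (code=OC, tag=EZ): no match → kept, r columns NULL.
- l row (code=BQ, tag=LS): matches 1 r row(s) → 1 output row(s).
- l row (code=FL, tag=EZ): no match → kept, r columns NULL.
- l row (code=KW, tag=EZ): matches 1 r row(s) → 1 output row(s).
- 4 r row(s) had no l match → kept, l columns NULL.

LS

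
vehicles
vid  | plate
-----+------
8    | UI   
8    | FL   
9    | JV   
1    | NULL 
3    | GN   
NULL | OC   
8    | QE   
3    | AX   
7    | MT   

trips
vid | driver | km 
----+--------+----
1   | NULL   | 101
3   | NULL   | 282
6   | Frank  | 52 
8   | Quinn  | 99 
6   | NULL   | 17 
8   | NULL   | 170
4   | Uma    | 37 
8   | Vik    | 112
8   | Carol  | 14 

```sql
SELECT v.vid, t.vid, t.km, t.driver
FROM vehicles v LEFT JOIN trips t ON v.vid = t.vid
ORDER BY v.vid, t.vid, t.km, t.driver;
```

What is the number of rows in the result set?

LEFT JOIN keeps every row from `vehicles`; unmatched rows get NULL for `trips`'s columns.
Matching on v.vid = t.vid. A NULL in a compared column never satisfies the condition.
- v[0] vid=8 → 4 match(es) in t → 4 row(s).
- v[1] vid=8 → 4 match(es) in t → 4 row(s).
- v[2] vid=9 → no match; kept with NULLs on the t side.
- v[3] vid=1 → 1 match(es) in t → 1 row(s).
- v[4] vid=3 → 1 match(es) in t → 1 row(s).
- v[5] vid=NULL → no match; kept with NULLs on the t side.
- v[6] vid=8 → 4 match(es) in t → 4 row(s).
- v[7] vid=3 → 1 match(es) in t → 1 row(s).
- v[8] vid=7 → no match; kept with NULLs on the t side.
Total: 15 matched + 3 padded = 18 rows.

18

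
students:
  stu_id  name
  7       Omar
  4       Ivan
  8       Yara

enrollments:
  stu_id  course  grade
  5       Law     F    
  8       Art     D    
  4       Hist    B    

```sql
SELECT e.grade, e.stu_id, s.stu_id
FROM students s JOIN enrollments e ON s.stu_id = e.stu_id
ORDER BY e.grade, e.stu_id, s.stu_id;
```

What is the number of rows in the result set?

2

INNER JOIN keeps only pairs where the ON condition holds.
Matching on s.stu_id = e.stu_id.
Matched pairs: 2.
Total: 2 rows.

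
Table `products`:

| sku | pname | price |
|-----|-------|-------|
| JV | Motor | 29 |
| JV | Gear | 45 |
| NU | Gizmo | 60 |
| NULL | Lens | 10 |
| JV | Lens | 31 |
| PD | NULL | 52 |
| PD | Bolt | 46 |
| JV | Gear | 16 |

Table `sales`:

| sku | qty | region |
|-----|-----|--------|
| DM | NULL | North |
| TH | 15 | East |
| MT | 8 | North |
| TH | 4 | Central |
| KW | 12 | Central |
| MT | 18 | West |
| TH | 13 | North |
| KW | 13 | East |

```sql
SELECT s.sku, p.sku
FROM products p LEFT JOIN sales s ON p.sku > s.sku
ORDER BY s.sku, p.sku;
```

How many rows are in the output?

20

LEFT JOIN keeps every row from `products`; unmatched rows get NULL for `sales`'s columns.
Matching on p.sku > s.sku. A NULL in a compared column never satisfies the condition.
Matched pairs: 19; unmatched p rows kept: 1.
Total: 19 matched + 1 padded = 20 rows.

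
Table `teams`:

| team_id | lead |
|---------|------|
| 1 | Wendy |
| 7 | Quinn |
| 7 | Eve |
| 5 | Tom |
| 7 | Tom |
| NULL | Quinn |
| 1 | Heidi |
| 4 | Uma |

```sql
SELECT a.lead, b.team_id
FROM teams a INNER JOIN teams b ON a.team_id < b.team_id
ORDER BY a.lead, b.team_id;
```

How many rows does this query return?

17

INNER JOIN keeps only pairs where the ON condition holds.
Matching on a.team_id < b.team_id. A NULL in a compared column never satisfies the condition.
- a[0] team_id=1 → 5 match(es) in b → 5 row(s).
- a[1] team_id=7 → no match; dropped.
- a[2] team_id=7 → no match; dropped.
- a[3] team_id=5 → 3 match(es) in b → 3 row(s).
- a[4] team_id=7 → no match; dropped.
- a[5] team_id=NULL → no match; dropped.
- a[6] team_id=1 → 5 match(es) in b → 5 row(s).
- a[7] team_id=4 → 4 match(es) in b → 4 row(s).
Total: 17 rows.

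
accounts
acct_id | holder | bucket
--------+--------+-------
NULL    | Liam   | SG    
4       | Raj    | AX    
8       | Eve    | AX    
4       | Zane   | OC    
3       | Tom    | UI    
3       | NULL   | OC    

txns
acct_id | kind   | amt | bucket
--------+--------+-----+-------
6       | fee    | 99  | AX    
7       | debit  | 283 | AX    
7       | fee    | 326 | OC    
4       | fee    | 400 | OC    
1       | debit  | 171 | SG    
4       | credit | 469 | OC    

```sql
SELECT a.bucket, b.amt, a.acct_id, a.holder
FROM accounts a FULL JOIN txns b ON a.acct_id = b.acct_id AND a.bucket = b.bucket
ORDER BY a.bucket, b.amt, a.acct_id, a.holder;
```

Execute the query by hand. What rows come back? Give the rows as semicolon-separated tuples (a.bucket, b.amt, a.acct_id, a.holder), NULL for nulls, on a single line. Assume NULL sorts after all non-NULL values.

(AX, NULL, 4, Raj); (AX, NULL, 8, Eve); (OC, 400, 4, Zane); (OC, 469, 4, Zane); (OC, NULL, 3, NULL); (SG, NULL, NULL, Liam); (UI, NULL, 3, Tom); (NULL, 99, NULL, NULL); (NULL, 171, NULL, NULL); (NULL, 283, NULL, NULL); (NULL, 326, NULL, NULL)

FULL OUTER JOIN keeps every row from both sides; unmatched rows get NULL for the other side's columns.
Matching on a.acct_id = b.acct_id AND a.bucket = b.bucket. A NULL in a compared column never satisfies the condition.
- a[0] acct_id=NULL, bucket=SG → no match; kept with NULLs on the b side.
- a[1] acct_id=4, bucket=AX → no match; kept with NULLs on the b side.
- a[2] acct_id=8, bucket=AX → no match; kept with NULLs on the b side.
- a[3] acct_id=4, bucket=OC → 2 match(es) in b → 2 row(s).
- a[4] acct_id=3, bucket=UI → no match; kept with NULLs on the b side.
- a[5] acct_id=3, bucket=OC → no match; kept with NULLs on the b side.
- plus 4 unmatched b row(s), each kept with NULL a columns.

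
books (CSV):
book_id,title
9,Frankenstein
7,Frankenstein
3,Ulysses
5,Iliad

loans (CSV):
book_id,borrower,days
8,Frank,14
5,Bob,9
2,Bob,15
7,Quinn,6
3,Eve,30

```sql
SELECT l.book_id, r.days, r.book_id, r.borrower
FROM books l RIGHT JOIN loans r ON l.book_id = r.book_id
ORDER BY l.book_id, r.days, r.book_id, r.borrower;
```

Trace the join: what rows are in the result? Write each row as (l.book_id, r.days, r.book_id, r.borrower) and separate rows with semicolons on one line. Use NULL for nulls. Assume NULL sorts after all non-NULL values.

(3, 30, 3, Eve); (5, 9, 5, Bob); (7, 6, 7, Quinn); (NULL, 14, 8, Frank); (NULL, 15, 2, Bob)

RIGHT JOIN keeps every row from `loans`; unmatched rows get NULL for `books`'s columns.
Matching on l.book_id = r.book_id.
Matched pairs: 3; unmatched r rows kept: 2.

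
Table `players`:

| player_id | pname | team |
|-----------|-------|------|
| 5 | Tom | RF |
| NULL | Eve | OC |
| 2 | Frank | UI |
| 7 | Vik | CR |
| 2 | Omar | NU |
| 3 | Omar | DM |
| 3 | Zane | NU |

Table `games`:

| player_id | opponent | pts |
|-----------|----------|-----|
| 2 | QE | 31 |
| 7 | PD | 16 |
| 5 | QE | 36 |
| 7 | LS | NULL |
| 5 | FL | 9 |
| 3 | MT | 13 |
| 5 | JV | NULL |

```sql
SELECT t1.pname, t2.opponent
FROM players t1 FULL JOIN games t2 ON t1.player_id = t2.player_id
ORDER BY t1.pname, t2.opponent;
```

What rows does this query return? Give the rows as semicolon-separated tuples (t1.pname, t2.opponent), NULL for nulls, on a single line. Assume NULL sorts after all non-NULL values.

(Eve, NULL); (Frank, QE); (Omar, MT); (Omar, QE); (Tom, FL); (Tom, JV); (Tom, QE); (Vik, LS); (Vik, PD); (Zane, MT)

FULL OUTER JOIN keeps every row from both sides; unmatched rows get NULL for the other side's columns.
Matching on t1.player_id = t2.player_id. A NULL in a compared column never satisfies the condition.
- t1 (player_id=5) pairs with 3 row(s) of t2.
- t1 (player_id=NULL) has no partner → padded with NULL.
- t1 (player_id=2) pairs with 1 row(s) of t2.
- t1 (player_id=7) pairs with 2 row(s) of t2.
- t1 (player_id=2) pairs with 1 row(s) of t2.
- t1 (player_id=3) pairs with 1 row(s) of t2.
- t1 (player_id=3) pairs with 1 row(s) of t2.
After projecting and ordering:
t1.pname | t2.opponent
Eve | NULL
Frank | QE
Omar | MT
Omar | QE
Tom | FL
Tom | JV
Tom | QE
Vik | LS
Vik | PD
Zane | MT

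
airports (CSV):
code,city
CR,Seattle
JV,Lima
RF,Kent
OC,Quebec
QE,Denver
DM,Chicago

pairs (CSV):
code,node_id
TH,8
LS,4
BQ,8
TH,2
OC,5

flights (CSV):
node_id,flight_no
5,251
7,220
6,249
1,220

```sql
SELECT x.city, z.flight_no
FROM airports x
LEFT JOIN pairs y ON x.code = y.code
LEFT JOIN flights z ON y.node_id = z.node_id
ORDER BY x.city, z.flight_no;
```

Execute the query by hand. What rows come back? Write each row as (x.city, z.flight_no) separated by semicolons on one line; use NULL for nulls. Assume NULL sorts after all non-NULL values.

(Chicago, NULL); (Denver, NULL); (Kent, NULL); (Lima, NULL); (Quebec, 251); (Seattle, NULL)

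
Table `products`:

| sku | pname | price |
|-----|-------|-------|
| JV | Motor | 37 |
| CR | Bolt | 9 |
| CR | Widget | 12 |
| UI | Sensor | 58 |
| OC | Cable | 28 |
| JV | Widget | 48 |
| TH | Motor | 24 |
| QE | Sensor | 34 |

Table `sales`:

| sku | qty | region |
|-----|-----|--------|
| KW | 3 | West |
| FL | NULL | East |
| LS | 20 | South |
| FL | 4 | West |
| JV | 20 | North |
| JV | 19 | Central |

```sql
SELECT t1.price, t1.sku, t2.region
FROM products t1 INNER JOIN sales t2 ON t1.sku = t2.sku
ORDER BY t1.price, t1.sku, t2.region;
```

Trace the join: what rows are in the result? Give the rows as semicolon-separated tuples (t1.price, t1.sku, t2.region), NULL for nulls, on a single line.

(37, JV, Central); (37, JV, North); (48, JV, Central); (48, JV, North)

INNER JOIN keeps only pairs where the ON condition holds.
Matching on t1.sku = t2.sku.
- t1[0] sku=JV → 2 match(es) in t2 → 2 row(s).
- t1[1] sku=CR → no match; dropped.
- t1[2] sku=CR → no match; dropped.
- t1[3] sku=UI → no match; dropped.
- t1[4] sku=OC → no match; dropped.
- t1[5] sku=JV → 2 match(es) in t2 → 2 row(s).
- t1[6] sku=TH → no match; dropped.
- t1[7] sku=QE → no match; dropped.
After projecting and ordering:
t1.price | t1.sku | t2.region
37 | JV | Central
37 | JV | North
48 | JV | Central
48 | JV | North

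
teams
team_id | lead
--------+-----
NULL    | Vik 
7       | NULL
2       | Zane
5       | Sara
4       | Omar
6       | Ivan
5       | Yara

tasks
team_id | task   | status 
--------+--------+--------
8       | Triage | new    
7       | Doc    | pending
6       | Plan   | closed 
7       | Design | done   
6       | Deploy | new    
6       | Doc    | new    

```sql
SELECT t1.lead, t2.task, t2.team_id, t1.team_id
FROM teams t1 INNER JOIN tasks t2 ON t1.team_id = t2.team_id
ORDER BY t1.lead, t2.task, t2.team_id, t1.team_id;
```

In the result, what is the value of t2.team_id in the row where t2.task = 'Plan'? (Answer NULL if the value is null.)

INNER JOIN keeps only pairs where the ON condition holds.
Matching on t1.team_id = t2.team_id. A NULL in a compared column never satisfies the condition.
- team_id=NULL: no matching t2 row, dropped.
- team_id=7: 2 matching t2 row(s), so 2 row(s) emitted.
- team_id=2: no matching t2 row, dropped.
- team_id=5: no matching t2 row, dropped.
- team_id=4: no matching t2 row, dropped.
- team_id=6: 3 matching t2 row(s), so 3 row(s) emitted.
- team_id=5: no matching t2 row, dropped.

6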